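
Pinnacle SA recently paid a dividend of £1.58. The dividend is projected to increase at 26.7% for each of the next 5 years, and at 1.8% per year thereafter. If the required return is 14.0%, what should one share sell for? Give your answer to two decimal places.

£33.32

Two-stage DDM. Project D₁…D_5 at 0.267, terminal growth 0.018, discount at r = 0.14.
D_1 = 2.0019
D_2 = 2.5364
D_3 = 3.2136
D_4 = 4.0716
D_5 = 5.1587
Terminal value at t=5: TV = D_6/(r−g) = 5.2516/(0.14−0.018) = 43.0455
P₀ = 2.0019/(1+0.14)^1 + 2.5364/(1+0.14)^2 + 3.2136/(1+0.14)^3 + 4.0716/(1+0.14)^4 + 5.1587/(1+0.14)^5 + 43.0455/(1+0.14)^5 = 33.3232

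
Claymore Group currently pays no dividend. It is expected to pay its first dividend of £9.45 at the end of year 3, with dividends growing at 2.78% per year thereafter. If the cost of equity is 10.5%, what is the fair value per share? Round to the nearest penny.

Deferred-dividend DDM. At t=2 the remaining stream is a growing perpetuity with first payment D_3 = 9.45.
V_2 = D_3/(r−g) = 9.45/(0.105−0.0278) = 122.4093
P₀ = V_2/(1+r)^2 = 122.4093/(1+0.105)^2 = 100.2513

£100.25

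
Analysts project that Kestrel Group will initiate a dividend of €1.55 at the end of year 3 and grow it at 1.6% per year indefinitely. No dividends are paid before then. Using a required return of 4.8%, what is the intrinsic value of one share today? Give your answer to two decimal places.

Deferred-dividend DDM. At t=2 the remaining stream is a growing perpetuity with first payment D_3 = 1.55.
V_2 = D_3/(r−g) = 1.55/(0.048−0.016) = 48.4375
P₀ = V_2/(1+r)^2 = 48.4375/(1+0.048)^2 = 44.1021

€44.10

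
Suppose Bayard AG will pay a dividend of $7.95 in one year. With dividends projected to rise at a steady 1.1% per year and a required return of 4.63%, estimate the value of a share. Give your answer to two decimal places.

Gordon growth model: P₀ = D₁/(r − g), with D₁ = 7.95 given directly.
P₀ = 7.9500 / (0.0463 − 0.011) = 7.9500 / 0.0353 = 225.2125

$225.21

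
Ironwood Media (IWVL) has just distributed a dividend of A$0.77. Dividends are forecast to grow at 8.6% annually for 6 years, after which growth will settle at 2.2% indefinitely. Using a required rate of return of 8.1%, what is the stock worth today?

A$18.41

Two-stage DDM. Project D₁…D_6 at 0.086, terminal growth 0.022, discount at r = 0.081.
D_1 = 0.8362
D_2 = 0.9081
D_3 = 0.9862
D_4 = 1.0711
D_5 = 1.1632
D_6 = 1.2632
Terminal value at t=6: TV = D_7/(r−g) = 1.2910/(0.081−0.022) = 21.8811
P₀ = 0.8362/(1+0.081)^1 + 0.9081/(1+0.081)^2 + 0.9862/(1+0.081)^3 + 1.0711/(1+0.081)^4 + 1.1632/(1+0.081)^5 + 1.2632/(1+0.081)^6 + 21.8811/(1+0.081)^6 = 18.4078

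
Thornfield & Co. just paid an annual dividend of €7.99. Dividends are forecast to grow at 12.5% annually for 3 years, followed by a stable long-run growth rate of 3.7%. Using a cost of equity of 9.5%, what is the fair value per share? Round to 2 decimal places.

Two-stage DDM. Project D₁…D_3 at 0.125, terminal growth 0.037, discount at r = 0.095.
D_1 = 8.9887
D_2 = 10.1123
D_3 = 11.3764
Terminal value at t=3: TV = D_4/(r−g) = 11.7973/(0.095−0.037) = 203.4019
P₀ = 8.9887/(1+0.095)^1 + 10.1123/(1+0.095)^2 + 11.3764/(1+0.095)^3 + 203.4019/(1+0.095)^3 = 180.2295

€180.23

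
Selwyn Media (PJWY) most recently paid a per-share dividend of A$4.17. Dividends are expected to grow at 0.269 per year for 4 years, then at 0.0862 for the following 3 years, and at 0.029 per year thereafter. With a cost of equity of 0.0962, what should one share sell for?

A$158.00

Three-stage DDM. Project D₁…D_7; terminal Gordon value at t=7 with g = 0.029; discount at r = 0.0962.
D_1 = 5.2917
D_2 = 6.7152
D_3 = 8.5216
D_4 = 10.8139
D_5 = 11.7461
D_6 = 12.7586
D_7 = 13.8584
TV_7 = 14.2603/(0.0962−0.029) = 212.2062
P₀ = Σ Dₜ/(1+r)ᵗ + TV_7/(1+r)^7 = 157.9988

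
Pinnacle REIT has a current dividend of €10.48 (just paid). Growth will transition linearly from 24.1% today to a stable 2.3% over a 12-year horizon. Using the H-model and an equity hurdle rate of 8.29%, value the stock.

H-model: P₀ = D₀[(1+g_L) + H(g_S−g_L)]/(r−g_L), with H = 12/2 = 6.
P₀ = 10.48 × [(1+0.023) + 6×(0.241−0.023)] / (0.0829−0.023)
   = 10.48 × 2.3310 / 0.0599 = 407.8277

€407.83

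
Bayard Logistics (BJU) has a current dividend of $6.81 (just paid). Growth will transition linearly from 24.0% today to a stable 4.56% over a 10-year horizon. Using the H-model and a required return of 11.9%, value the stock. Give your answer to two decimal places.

$187.19

H-model: P₀ = D₀[(1+g_L) + H(g_S−g_L)]/(r−g_L), with H = 10/2 = 5.
P₀ = 6.81 × [(1+0.0456) + 5×(0.24−0.0456)] / (0.119−0.0456)
   = 6.81 × 2.0176 / 0.0734 = 187.1915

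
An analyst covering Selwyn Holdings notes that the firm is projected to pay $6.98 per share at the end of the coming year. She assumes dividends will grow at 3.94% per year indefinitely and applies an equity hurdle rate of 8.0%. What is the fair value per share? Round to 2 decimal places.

$171.92

Gordon growth model: P₀ = D₁/(r − g), with D₁ = 6.98 given directly.
P₀ = 6.9800 / (0.08 − 0.0394) = 6.9800 / 0.0406 = 171.9212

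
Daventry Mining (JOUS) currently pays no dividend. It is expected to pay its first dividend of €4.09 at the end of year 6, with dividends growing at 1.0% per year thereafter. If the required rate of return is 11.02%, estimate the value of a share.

Deferred-dividend DDM. At t=5 the remaining stream is a growing perpetuity with first payment D_6 = 4.09.
V_5 = D_6/(r−g) = 4.09/(0.1102−0.01) = 40.8184
P₀ = V_5/(1+r)^5 = 40.8184/(1+0.1102)^5 = 24.2019

€24.20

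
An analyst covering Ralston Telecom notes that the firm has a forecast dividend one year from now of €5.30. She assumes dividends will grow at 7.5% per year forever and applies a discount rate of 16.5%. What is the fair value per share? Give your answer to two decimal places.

Gordon growth model: P₀ = D₁/(r − g), with D₁ = 5.30 given directly.
P₀ = 5.3000 / (0.165 − 0.075) = 5.3000 / 0.09 = 58.8889

€58.89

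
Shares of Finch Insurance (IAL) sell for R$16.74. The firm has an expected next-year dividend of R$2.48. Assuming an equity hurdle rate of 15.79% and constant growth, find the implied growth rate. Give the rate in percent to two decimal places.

From P₀ = D₁/(r − g), the implied growth is g = r − D₁/P₀.
g = 0.1579 − 2.48/16.74 = 0.1579 − 0.14815 = 0.00975

0.98%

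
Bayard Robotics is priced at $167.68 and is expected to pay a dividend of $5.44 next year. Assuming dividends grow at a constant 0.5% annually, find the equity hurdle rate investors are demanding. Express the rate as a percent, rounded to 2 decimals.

Rearranging the constant-growth DDM: r = D₁/P₀ + g.
r = 5.4400 / 167.68 + 0.005 = 0.03244 + 0.005 = 0.03744

3.74%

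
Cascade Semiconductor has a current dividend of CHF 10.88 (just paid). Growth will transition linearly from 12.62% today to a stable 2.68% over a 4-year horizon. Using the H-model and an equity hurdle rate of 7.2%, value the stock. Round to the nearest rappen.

H-model: P₀ = D₀[(1+g_L) + H(g_S−g_L)]/(r−g_L), with H = 4/2 = 2.
P₀ = 10.88 × [(1+0.0268) + 2×(0.1262−0.0268)] / (0.072−0.0268)
   = 10.88 × 1.2256 / 0.0452 = 295.0117

CHF 295.01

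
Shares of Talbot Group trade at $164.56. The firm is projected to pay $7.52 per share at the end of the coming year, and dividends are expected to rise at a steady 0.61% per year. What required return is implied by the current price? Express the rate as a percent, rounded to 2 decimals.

5.18%

Rearranging the constant-growth DDM: r = D₁/P₀ + g.
r = 7.5200 / 164.56 + 0.0061 = 0.04570 + 0.0061 = 0.05180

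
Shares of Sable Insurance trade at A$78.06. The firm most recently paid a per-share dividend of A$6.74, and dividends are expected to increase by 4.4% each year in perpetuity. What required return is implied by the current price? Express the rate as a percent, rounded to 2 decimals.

13.41%

Rearranging the constant-growth DDM: r = D₁/P₀ + g.
D₁ = 6.74 × (1 + 0.044) = 7.0366.
r = 7.0366 / 78.06 + 0.044 = 0.09014 + 0.044 = 0.13414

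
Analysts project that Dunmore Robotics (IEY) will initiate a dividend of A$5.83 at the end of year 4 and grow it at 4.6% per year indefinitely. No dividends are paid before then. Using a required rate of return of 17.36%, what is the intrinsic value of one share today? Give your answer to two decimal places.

A$28.27

Deferred-dividend DDM. At t=3 the remaining stream is a growing perpetuity with first payment D_4 = 5.83.
V_3 = D_4/(r−g) = 5.83/(0.1736−0.046) = 45.6897
P₀ = V_3/(1+r)^3 = 45.6897/(1+0.1736)^3 = 28.2656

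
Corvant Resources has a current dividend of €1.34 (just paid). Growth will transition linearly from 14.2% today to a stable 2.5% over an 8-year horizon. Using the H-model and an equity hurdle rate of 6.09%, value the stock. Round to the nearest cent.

H-model: P₀ = D₀[(1+g_L) + H(g_S−g_L)]/(r−g_L), with H = 8/2 = 4.
P₀ = 1.34 × [(1+0.025) + 4×(0.142−0.025)] / (0.0609−0.025)
   = 1.34 × 1.4930 / 0.0359 = 55.7276

€55.73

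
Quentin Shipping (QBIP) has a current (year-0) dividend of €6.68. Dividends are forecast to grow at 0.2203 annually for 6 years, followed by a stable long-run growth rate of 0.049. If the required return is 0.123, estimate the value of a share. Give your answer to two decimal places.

Two-stage DDM. Project D₁…D_6 at 0.2203, terminal growth 0.049, discount at r = 0.123.
D_1 = 8.1516
D_2 = 9.9474
D_3 = 12.1388
D_4 = 14.8130
D_5 = 18.0763
D_6 = 22.0585
Terminal value at t=6: TV = D_7/(r−g) = 23.1394/(0.123−0.049) = 312.6943
P₀ = 8.1516/(1+0.123)^1 + 9.9474/(1+0.123)^2 + 12.1388/(1+0.123)^3 + 14.8130/(1+0.123)^4 + 18.0763/(1+0.123)^5 + 22.0585/(1+0.123)^6 + 312.6943/(1+0.123)^6 = 210.0479

€210.05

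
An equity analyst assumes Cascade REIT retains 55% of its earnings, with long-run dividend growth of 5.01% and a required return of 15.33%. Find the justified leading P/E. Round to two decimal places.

Payout ratio b = 1 − 0.55 = 0.45.
Justified leading P/E = b/(r−g) = 0.45/(0.1533−0.0501) = 4.3605

4.36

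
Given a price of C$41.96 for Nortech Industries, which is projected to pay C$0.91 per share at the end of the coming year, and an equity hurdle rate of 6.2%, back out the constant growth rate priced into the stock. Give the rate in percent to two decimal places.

From P₀ = D₁/(r − g), the implied growth is g = r − D₁/P₀.
g = 0.062 − 0.91/41.96 = 0.062 − 0.02169 = 0.04031

4.03%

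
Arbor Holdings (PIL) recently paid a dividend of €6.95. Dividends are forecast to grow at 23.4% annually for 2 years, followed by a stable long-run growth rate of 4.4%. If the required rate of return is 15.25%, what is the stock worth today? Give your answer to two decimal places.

€92.08

Two-stage DDM. Project D₁…D_2 at 0.234, terminal growth 0.044, discount at r = 0.1525.
D_1 = 8.5763
D_2 = 10.5832
Terminal value at t=2: TV = D_3/(r−g) = 11.0488/(0.1525−0.044) = 101.8324
P₀ = 8.5763/(1+0.1525)^1 + 10.5832/(1+0.1525)^2 + 101.8324/(1+0.1525)^2 = 92.0754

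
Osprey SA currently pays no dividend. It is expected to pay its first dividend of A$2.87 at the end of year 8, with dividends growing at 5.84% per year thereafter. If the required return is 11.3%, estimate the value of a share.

Deferred-dividend DDM. At t=7 the remaining stream is a growing perpetuity with first payment D_8 = 2.87.
V_7 = D_8/(r−g) = 2.87/(0.113−0.0584) = 52.5641
P₀ = V_7/(1+r)^7 = 52.5641/(1+0.113)^7 = 24.8441

A$24.84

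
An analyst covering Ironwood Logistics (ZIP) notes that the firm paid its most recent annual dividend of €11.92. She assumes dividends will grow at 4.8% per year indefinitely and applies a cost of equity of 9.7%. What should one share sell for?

€254.94

Gordon growth model: P₀ = D₁/(r − g). D₁ = 11.92 × (1 + 0.048) = 12.4922.
P₀ = 12.4922 / (0.097 − 0.048) = 12.4922 / 0.049 = 254.9420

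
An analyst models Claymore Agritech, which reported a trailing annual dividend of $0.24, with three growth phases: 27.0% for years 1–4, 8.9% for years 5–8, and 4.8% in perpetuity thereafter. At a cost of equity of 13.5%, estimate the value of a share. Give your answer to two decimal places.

Three-stage DDM. Project D₁…D_8; terminal Gordon value at t=8 with g = 0.048; discount at r = 0.135.
D_1 = 0.3048
D_2 = 0.3871
D_3 = 0.4916
D_4 = 0.6243
D_5 = 0.6799
D_6 = 0.7404
D_7 = 0.8063
D_8 = 0.8781
TV_8 = 0.9202/(0.135−0.048) = 10.5774
P₀ = Σ Dₜ/(1+r)ᵗ + TV_8/(1+r)^8 = 6.4807

$6.48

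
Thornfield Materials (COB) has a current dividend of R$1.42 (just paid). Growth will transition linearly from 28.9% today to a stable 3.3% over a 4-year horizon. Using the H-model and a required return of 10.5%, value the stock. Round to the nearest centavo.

H-model: P₀ = D₀[(1+g_L) + H(g_S−g_L)]/(r−g_L), with H = 4/2 = 2.
P₀ = 1.42 × [(1+0.033) + 2×(0.289−0.033)] / (0.105−0.033)
   = 1.42 × 1.5450 / 0.072 = 30.4708

R$30.47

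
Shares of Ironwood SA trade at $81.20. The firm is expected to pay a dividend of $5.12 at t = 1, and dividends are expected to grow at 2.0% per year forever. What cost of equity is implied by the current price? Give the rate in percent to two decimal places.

8.31%

Rearranging the constant-growth DDM: r = D₁/P₀ + g.
r = 5.1200 / 81.20 + 0.02 = 0.06305 + 0.02 = 0.08305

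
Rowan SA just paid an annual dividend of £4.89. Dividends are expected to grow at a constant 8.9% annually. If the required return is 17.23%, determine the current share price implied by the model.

Gordon growth model: P₀ = D₁/(r − g). D₁ = 4.89 × (1 + 0.089) = 5.3252.
P₀ = 5.3252 / (0.1723 − 0.089) = 5.3252 / 0.0833 = 63.9281

£63.93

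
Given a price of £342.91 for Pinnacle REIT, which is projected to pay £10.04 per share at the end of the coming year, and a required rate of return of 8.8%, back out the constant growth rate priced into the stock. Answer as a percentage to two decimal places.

5.87%

From P₀ = D₁/(r − g), the implied growth is g = r − D₁/P₀.
g = 0.088 − 10.04/342.91 = 0.088 − 0.02928 = 0.05872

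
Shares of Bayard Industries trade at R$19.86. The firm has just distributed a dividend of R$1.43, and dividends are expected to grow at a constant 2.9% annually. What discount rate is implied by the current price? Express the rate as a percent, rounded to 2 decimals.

Rearranging the constant-growth DDM: r = D₁/P₀ + g.
D₁ = 1.43 × (1 + 0.029) = 1.4715.
r = 1.4715 / 19.86 + 0.029 = 0.07409 + 0.029 = 0.10309

10.31%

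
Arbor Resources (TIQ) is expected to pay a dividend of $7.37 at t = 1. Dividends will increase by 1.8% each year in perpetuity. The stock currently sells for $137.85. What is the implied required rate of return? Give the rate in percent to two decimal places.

Rearranging the constant-growth DDM: r = D₁/P₀ + g.
r = 7.3700 / 137.85 + 0.018 = 0.05346 + 0.018 = 0.07146

7.15%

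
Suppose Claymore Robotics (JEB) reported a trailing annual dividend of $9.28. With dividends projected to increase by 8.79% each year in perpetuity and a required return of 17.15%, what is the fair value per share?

$120.76

Gordon growth model: P₀ = D₁/(r − g). D₁ = 9.28 × (1 + 0.0879) = 10.0957.
P₀ = 10.0957 / (0.1715 − 0.0879) = 10.0957 / 0.0836 = 120.7621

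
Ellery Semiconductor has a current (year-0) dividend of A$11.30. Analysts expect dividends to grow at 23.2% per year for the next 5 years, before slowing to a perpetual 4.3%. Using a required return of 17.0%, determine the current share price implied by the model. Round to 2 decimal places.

Two-stage DDM. Project D₁…D_5 at 0.232, terminal growth 0.043, discount at r = 0.17.
D_1 = 13.9216
D_2 = 17.1514
D_3 = 21.1305
D_4 = 26.0328
D_5 = 32.0724
Terminal value at t=5: TV = D_6/(r−g) = 33.4516/(0.17−0.043) = 263.3981
P₀ = 13.9216/(1+0.17)^1 + 17.1514/(1+0.17)^2 + 21.1305/(1+0.17)^3 + 26.0328/(1+0.17)^4 + 32.0724/(1+0.17)^5 + 263.3981/(1+0.17)^5 = 186.2812

A$186.28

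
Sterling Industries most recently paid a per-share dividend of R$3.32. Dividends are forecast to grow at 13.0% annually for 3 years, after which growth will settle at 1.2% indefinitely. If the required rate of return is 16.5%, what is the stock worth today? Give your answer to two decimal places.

R$29.41

Two-stage DDM. Project D₁…D_3 at 0.13, terminal growth 0.012, discount at r = 0.165.
D_1 = 3.7516
D_2 = 4.2393
D_3 = 4.7904
Terminal value at t=3: TV = D_4/(r−g) = 4.8479/(0.165−0.012) = 31.6856
P₀ = 3.7516/(1+0.165)^1 + 4.2393/(1+0.165)^2 + 4.7904/(1+0.165)^3 + 31.6856/(1+0.165)^3 = 29.4128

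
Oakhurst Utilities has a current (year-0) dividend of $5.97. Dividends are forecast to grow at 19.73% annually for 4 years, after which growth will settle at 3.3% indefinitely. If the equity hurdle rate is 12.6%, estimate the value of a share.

$112.68

Two-stage DDM. Project D₁…D_4 at 0.1973, terminal growth 0.033, discount at r = 0.126.
D_1 = 7.1479
D_2 = 8.5582
D_3 = 10.2467
D_4 = 12.2684
Terminal value at t=4: TV = D_5/(r−g) = 12.6732/(0.126−0.033) = 136.2711
P₀ = 7.1479/(1+0.126)^1 + 8.5582/(1+0.126)^2 + 10.2467/(1+0.126)^3 + 12.2684/(1+0.126)^4 + 136.2711/(1+0.126)^4 = 112.6789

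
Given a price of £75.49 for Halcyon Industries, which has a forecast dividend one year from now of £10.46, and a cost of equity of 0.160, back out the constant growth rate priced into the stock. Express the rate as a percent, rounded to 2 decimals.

2.14%

From P₀ = D₁/(r − g), the implied growth is g = r − D₁/P₀.
g = 0.16 − 10.46/75.49 = 0.16 − 0.13856 = 0.02144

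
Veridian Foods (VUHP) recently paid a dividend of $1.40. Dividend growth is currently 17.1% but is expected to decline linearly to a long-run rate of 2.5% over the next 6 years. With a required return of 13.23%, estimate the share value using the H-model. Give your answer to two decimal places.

$19.09

H-model: P₀ = D₀[(1+g_L) + H(g_S−g_L)]/(r−g_L), with H = 6/2 = 3.
P₀ = 1.40 × [(1+0.025) + 3×(0.171−0.025)] / (0.1323−0.025)
   = 1.40 × 1.4630 / 0.1073 = 19.0885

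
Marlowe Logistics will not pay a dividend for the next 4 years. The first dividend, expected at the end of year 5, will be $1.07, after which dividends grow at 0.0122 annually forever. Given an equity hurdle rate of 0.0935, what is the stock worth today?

Deferred-dividend DDM. At t=4 the remaining stream is a growing perpetuity with first payment D_5 = 1.07.
V_4 = D_5/(r−g) = 1.07/(0.0935−0.0122) = 13.1611
P₀ = V_4/(1+r)^4 = 13.1611/(1+0.0935)^4 = 9.2049

$9.20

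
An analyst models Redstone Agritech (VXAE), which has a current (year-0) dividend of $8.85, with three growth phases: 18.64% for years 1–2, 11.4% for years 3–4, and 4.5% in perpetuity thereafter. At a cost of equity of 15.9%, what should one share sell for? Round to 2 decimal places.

Three-stage DDM. Project D₁…D_4; terminal Gordon value at t=4 with g = 0.045; discount at r = 0.159.
D_1 = 10.4996
D_2 = 12.4568
D_3 = 13.8768
D_4 = 15.4588
TV_4 = 16.1545/(0.159−0.045) = 141.7057
P₀ = Σ Dₜ/(1+r)ᵗ + TV_4/(1+r)^4 = 114.3465

$114.35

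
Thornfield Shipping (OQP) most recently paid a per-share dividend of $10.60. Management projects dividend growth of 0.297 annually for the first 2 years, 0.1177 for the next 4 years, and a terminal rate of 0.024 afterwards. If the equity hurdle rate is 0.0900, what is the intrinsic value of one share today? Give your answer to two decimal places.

$349.01

Three-stage DDM. Project D₁…D_6; terminal Gordon value at t=6 with g = 0.024; discount at r = 0.09.
D_1 = 13.7482
D_2 = 17.8314
D_3 = 19.9302
D_4 = 22.2760
D_5 = 24.8978
D_6 = 27.8283
TV_6 = 28.4962/(0.09−0.024) = 431.7604
P₀ = Σ Dₜ/(1+r)ᵗ + TV_6/(1+r)^6 = 349.0116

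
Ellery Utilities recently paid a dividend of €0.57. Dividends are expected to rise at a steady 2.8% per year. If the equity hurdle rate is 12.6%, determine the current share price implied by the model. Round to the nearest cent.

Gordon growth model: P₀ = D₁/(r − g). D₁ = 0.57 × (1 + 0.028) = 0.5860.
P₀ = 0.5860 / (0.126 − 0.028) = 0.5860 / 0.098 = 5.9792

€5.98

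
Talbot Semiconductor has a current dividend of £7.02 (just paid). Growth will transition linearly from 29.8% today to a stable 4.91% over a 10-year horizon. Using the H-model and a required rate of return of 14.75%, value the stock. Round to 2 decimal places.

£163.63

H-model: P₀ = D₀[(1+g_L) + H(g_S−g_L)]/(r−g_L), with H = 10/2 = 5.
P₀ = 7.02 × [(1+0.0491) + 5×(0.298−0.0491)] / (0.1475−0.0491)
   = 7.02 × 2.2936 / 0.0984 = 163.6288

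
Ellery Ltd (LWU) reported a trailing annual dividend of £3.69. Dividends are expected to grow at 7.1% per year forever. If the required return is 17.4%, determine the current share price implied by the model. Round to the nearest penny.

£38.37

Gordon growth model: P₀ = D₁/(r − g). D₁ = 3.69 × (1 + 0.071) = 3.9520.
P₀ = 3.9520 / (0.174 − 0.071) = 3.9520 / 0.103 = 38.3688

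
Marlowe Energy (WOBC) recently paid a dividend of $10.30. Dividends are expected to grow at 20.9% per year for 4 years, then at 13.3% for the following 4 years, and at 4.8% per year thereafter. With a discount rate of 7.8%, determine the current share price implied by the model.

Three-stage DDM. Project D₁…D_8; terminal Gordon value at t=8 with g = 0.048; discount at r = 0.078.
D_1 = 12.4527
D_2 = 15.0553
D_3 = 18.2019
D_4 = 22.0061
D_5 = 24.9329
D_6 = 28.2489
D_7 = 32.0061
D_8 = 36.2629
TV_8 = 38.0035/(0.078−0.048) = 1266.7826
P₀ = Σ Dₜ/(1+r)ᵗ + TV_8/(1+r)^8 = 823.8911

$823.89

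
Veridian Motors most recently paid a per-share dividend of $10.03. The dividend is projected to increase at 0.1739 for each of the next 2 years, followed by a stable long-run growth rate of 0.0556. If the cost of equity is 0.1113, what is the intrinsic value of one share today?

Two-stage DDM. Project D₁…D_2 at 0.1739, terminal growth 0.0556, discount at r = 0.1113.
D_1 = 11.7742
D_2 = 13.8218
Terminal value at t=2: TV = D_3/(r−g) = 14.5902/(0.1113−0.0556) = 261.9433
P₀ = 11.7742/(1+0.1113)^1 + 13.8218/(1+0.1113)^2 + 261.9433/(1+0.1113)^2 = 233.8888

$233.89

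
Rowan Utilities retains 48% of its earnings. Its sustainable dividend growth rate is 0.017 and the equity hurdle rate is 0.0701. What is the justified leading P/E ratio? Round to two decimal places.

9.79

Payout ratio b = 1 − 0.48 = 0.52.
Justified leading P/E = b/(r−g) = 0.52/(0.0701−0.017) = 9.7928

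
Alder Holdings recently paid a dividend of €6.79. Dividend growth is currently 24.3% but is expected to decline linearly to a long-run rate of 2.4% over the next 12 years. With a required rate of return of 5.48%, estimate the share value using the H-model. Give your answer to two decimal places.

€515.42

H-model: P₀ = D₀[(1+g_L) + H(g_S−g_L)]/(r−g_L), with H = 12/2 = 6.
P₀ = 6.79 × [(1+0.024) + 6×(0.243−0.024)] / (0.0548−0.024)
   = 6.79 × 2.3380 / 0.0308 = 515.4227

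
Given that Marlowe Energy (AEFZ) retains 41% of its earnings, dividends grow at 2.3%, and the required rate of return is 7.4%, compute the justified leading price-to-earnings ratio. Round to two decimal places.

11.57

Payout ratio b = 1 − 0.41 = 0.59.
Justified leading P/E = b/(r−g) = 0.59/(0.074−0.023) = 11.5686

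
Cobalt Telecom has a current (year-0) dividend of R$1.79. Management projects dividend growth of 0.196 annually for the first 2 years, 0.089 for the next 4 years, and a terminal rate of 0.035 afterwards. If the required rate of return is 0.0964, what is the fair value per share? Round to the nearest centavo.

R$47.40

Three-stage DDM. Project D₁…D_6; terminal Gordon value at t=6 with g = 0.035; discount at r = 0.0964.
D_1 = 2.1408
D_2 = 2.5604
D_3 = 2.7883
D_4 = 3.0365
D_5 = 3.3067
D_6 = 3.6010
TV_6 = 3.7271/(0.0964−0.035) = 60.7014
P₀ = Σ Dₜ/(1+r)ᵗ + TV_6/(1+r)^6 = 47.4047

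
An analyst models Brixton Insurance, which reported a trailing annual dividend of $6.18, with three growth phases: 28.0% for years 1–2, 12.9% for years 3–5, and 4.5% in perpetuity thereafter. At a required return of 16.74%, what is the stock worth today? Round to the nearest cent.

$92.44

Three-stage DDM. Project D₁…D_5; terminal Gordon value at t=5 with g = 0.045; discount at r = 0.1674.
D_1 = 7.9104
D_2 = 10.1253
D_3 = 11.4315
D_4 = 12.9061
D_5 = 14.5710
TV_5 = 15.2267/(0.1674−0.045) = 124.4014
P₀ = Σ Dₜ/(1+r)ᵗ + TV_5/(1+r)^5 = 92.4358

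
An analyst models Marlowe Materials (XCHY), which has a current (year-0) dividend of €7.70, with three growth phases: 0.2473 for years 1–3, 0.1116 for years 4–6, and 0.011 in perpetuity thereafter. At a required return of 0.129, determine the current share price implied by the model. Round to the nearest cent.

€143.40

Three-stage DDM. Project D₁…D_6; terminal Gordon value at t=6 with g = 0.011; discount at r = 0.129.
D_1 = 9.6042
D_2 = 11.9793
D_3 = 14.9418
D_4 = 16.6093
D_5 = 18.4629
D_6 = 20.5234
TV_6 = 20.7491/(0.129−0.011) = 175.8402
P₀ = Σ Dₜ/(1+r)ᵗ + TV_6/(1+r)^6 = 143.3958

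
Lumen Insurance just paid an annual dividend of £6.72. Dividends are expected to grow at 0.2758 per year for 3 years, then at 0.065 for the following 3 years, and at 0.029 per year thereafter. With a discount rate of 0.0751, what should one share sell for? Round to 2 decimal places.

£305.39

Three-stage DDM. Project D₁…D_6; terminal Gordon value at t=6 with g = 0.029; discount at r = 0.0751.
D_1 = 8.5734
D_2 = 10.9379
D_3 = 13.9546
D_4 = 14.8616
D_5 = 15.8276
D_6 = 16.8564
TV_6 = 17.3453/(0.0751−0.029) = 376.2533
P₀ = Σ Dₜ/(1+r)ᵗ + TV_6/(1+r)^6 = 305.3893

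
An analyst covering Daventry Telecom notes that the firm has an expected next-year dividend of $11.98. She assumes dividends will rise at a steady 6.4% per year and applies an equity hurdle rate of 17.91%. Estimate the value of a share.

Gordon growth model: P₀ = D₁/(r − g), with D₁ = 11.98 given directly.
P₀ = 11.9800 / (0.1791 − 0.064) = 11.9800 / 0.1151 = 104.0834

$104.08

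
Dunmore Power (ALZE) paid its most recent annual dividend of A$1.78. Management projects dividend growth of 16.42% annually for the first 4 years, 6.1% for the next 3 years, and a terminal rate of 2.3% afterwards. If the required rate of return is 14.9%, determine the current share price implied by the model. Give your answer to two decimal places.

Three-stage DDM. Project D₁…D_7; terminal Gordon value at t=7 with g = 0.023; discount at r = 0.149.
D_1 = 2.0723
D_2 = 2.4125
D_3 = 2.8087
D_4 = 3.2699
D_5 = 3.4693
D_6 = 3.6810
D_7 = 3.9055
TV_7 = 3.9953/(0.149−0.023) = 31.7089
P₀ = Σ Dₜ/(1+r)ᵗ + TV_7/(1+r)^7 = 24.1613

A$24.16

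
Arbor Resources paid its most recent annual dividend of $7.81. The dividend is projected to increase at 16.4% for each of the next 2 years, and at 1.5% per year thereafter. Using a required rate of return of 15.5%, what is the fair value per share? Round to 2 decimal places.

Two-stage DDM. Project D₁…D_2 at 0.164, terminal growth 0.015, discount at r = 0.155.
D_1 = 9.0908
D_2 = 10.5817
Terminal value at t=2: TV = D_3/(r−g) = 10.7405/(0.155−0.015) = 76.7176
P₀ = 9.0908/(1+0.155)^1 + 10.5817/(1+0.155)^2 + 76.7176/(1+0.155)^2 = 73.3114

$73.31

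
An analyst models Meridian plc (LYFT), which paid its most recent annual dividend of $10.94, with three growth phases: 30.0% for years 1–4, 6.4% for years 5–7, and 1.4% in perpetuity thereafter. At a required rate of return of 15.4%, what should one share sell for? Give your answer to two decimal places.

Three-stage DDM. Project D₁…D_7; terminal Gordon value at t=7 with g = 0.014; discount at r = 0.154.
D_1 = 14.2220
D_2 = 18.4886
D_3 = 24.0352
D_4 = 31.2457
D_5 = 33.2455
D_6 = 35.3732
D_7 = 37.6371
TV_7 = 38.1640/(0.154−0.014) = 272.5998
P₀ = Σ Dₜ/(1+r)ᵗ + TV_7/(1+r)^7 = 204.5164

$204.52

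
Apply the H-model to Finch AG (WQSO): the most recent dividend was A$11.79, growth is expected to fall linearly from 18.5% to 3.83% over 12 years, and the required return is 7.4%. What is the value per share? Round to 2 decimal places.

H-model: P₀ = D₀[(1+g_L) + H(g_S−g_L)]/(r−g_L), with H = 12/2 = 6.
P₀ = 11.79 × [(1+0.0383) + 6×(0.185−0.0383)] / (0.074−0.0383)
   = 11.79 × 1.9185 / 0.0357 = 633.5887

A$633.59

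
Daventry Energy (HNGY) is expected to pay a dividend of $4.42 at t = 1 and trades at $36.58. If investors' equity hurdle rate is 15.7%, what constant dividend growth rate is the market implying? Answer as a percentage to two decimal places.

3.62%

From P₀ = D₁/(r − g), the implied growth is g = r − D₁/P₀.
g = 0.157 − 4.42/36.58 = 0.157 − 0.12083 = 0.03617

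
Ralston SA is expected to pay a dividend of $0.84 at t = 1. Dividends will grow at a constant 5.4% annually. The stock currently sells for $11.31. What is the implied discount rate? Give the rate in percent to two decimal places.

12.83%

Rearranging the constant-growth DDM: r = D₁/P₀ + g.
r = 0.8400 / 11.31 + 0.054 = 0.07427 + 0.054 = 0.12827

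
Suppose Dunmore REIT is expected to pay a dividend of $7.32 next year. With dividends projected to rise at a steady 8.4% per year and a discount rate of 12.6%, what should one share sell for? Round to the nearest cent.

Gordon growth model: P₀ = D₁/(r − g), with D₁ = 7.32 given directly.
P₀ = 7.3200 / (0.126 − 0.084) = 7.3200 / 0.042 = 174.2857

$174.29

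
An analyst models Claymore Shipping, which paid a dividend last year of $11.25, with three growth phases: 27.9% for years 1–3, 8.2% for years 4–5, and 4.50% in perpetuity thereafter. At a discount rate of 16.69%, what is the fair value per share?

Three-stage DDM. Project D₁…D_5; terminal Gordon value at t=5 with g = 0.045; discount at r = 0.1669.
D_1 = 14.3887
D_2 = 18.4032
D_3 = 23.5377
D_4 = 25.4678
D_5 = 27.5562
TV_5 = 28.7962/(0.1669−0.045) = 236.2279
P₀ = Σ Dₜ/(1+r)ᵗ + TV_5/(1+r)^5 = 176.3172

$176.32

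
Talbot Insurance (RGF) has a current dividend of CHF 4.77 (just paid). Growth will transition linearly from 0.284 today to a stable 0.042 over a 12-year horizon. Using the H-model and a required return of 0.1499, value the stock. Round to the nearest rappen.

CHF 110.25

H-model: P₀ = D₀[(1+g_L) + H(g_S−g_L)]/(r−g_L), with H = 12/2 = 6.
P₀ = 4.77 × [(1+0.042) + 6×(0.284−0.042)] / (0.1499−0.042)
   = 4.77 × 2.4940 / 0.1079 = 110.2538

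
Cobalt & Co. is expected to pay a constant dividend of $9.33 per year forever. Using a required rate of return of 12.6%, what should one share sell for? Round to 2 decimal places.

$74.05

Zero-growth DDM (perpetuity): P₀ = D/r = 9.33 / 0.126 = 74.0476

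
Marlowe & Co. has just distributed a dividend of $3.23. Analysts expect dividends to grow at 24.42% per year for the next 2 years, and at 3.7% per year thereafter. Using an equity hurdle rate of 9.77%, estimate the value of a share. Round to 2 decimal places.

$78.70

Two-stage DDM. Project D₁…D_2 at 0.2442, terminal growth 0.037, discount at r = 0.0977.
D_1 = 4.0188
D_2 = 5.0001
Terminal value at t=2: TV = D_3/(r−g) = 5.1852/(0.0977−0.037) = 85.4226
P₀ = 4.0188/(1+0.0977)^1 + 5.0001/(1+0.0977)^2 + 85.4226/(1+0.0977)^2 = 78.7041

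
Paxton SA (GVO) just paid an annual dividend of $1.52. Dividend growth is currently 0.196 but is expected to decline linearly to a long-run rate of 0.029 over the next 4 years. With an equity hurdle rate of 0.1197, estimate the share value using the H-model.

H-model: P₀ = D₀[(1+g_L) + H(g_S−g_L)]/(r−g_L), with H = 4/2 = 2.
P₀ = 1.52 × [(1+0.029) + 2×(0.196−0.029)] / (0.1197−0.029)
   = 1.52 × 1.3630 / 0.0907 = 22.8419

$22.84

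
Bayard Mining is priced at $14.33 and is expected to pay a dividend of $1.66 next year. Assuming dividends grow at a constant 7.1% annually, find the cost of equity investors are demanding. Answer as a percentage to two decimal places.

18.68%

Rearranging the constant-growth DDM: r = D₁/P₀ + g.
r = 1.6600 / 14.33 + 0.071 = 0.11584 + 0.071 = 0.18684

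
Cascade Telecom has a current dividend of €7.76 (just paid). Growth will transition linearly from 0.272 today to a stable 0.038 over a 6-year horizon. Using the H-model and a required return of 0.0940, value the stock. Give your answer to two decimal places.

€241.11

H-model: P₀ = D₀[(1+g_L) + H(g_S−g_L)]/(r−g_L), with H = 6/2 = 3.
P₀ = 7.76 × [(1+0.038) + 3×(0.272−0.038)] / (0.094−0.038)
   = 7.76 × 1.7400 / 0.056 = 241.1143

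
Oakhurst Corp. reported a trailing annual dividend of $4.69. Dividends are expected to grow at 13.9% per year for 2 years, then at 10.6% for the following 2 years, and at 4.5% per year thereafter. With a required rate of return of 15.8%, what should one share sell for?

$55.90

Three-stage DDM. Project D₁…D_4; terminal Gordon value at t=4 with g = 0.045; discount at r = 0.158.
D_1 = 5.3419
D_2 = 6.0844
D_3 = 6.7294
D_4 = 7.4427
TV_4 = 7.7776/(0.158−0.045) = 68.8285
P₀ = Σ Dₜ/(1+r)ᵗ + TV_4/(1+r)^4 = 55.8997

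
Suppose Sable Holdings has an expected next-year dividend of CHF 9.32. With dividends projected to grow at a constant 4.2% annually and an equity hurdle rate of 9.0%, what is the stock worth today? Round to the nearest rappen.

Gordon growth model: P₀ = D₁/(r − g), with D₁ = 9.32 given directly.
P₀ = 9.3200 / (0.09 − 0.042) = 9.3200 / 0.048 = 194.1667

CHF 194.17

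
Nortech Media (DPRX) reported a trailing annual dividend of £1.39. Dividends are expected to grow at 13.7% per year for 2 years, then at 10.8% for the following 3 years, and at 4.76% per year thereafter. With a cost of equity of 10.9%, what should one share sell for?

£32.12

Three-stage DDM. Project D₁…D_5; terminal Gordon value at t=5 with g = 0.0476; discount at r = 0.109.
D_1 = 1.5804
D_2 = 1.7969
D_3 = 1.9910
D_4 = 2.2060
D_5 = 2.4443
TV_5 = 2.5607/(0.109−0.0476) = 41.7044
P₀ = Σ Dₜ/(1+r)ᵗ + TV_5/(1+r)^5 = 32.1228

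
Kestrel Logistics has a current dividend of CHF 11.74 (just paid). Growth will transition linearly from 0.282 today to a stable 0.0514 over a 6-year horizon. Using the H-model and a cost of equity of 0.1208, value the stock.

H-model: P₀ = D₀[(1+g_L) + H(g_S−g_L)]/(r−g_L), with H = 6/2 = 3.
P₀ = 11.74 × [(1+0.0514) + 3×(0.282−0.0514)] / (0.1208−0.0514)
   = 11.74 × 1.7432 / 0.0694 = 294.8871

CHF 294.89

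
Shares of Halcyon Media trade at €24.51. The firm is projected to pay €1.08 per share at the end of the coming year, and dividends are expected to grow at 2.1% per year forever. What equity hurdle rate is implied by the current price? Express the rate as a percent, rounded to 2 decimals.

6.51%

Rearranging the constant-growth DDM: r = D₁/P₀ + g.
r = 1.0800 / 24.51 + 0.021 = 0.04406 + 0.021 = 0.06506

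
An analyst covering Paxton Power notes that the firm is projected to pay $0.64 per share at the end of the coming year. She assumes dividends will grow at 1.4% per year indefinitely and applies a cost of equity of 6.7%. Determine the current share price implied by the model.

Gordon growth model: P₀ = D₁/(r − g), with D₁ = 0.64 given directly.
P₀ = 0.6400 / (0.067 − 0.014) = 0.6400 / 0.053 = 12.0755

$12.08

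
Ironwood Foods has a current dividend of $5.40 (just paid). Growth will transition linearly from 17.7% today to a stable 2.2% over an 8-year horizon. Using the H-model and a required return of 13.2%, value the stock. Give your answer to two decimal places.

$80.61

H-model: P₀ = D₀[(1+g_L) + H(g_S−g_L)]/(r−g_L), with H = 8/2 = 4.
P₀ = 5.40 × [(1+0.022) + 4×(0.177−0.022)] / (0.132−0.022)
   = 5.40 × 1.6420 / 0.11 = 80.6073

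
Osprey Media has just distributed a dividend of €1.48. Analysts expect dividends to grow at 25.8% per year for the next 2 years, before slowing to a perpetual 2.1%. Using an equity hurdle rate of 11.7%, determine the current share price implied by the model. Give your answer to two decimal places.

Two-stage DDM. Project D₁…D_2 at 0.258, terminal growth 0.021, discount at r = 0.117.
D_1 = 1.8618
D_2 = 2.3422
Terminal value at t=2: TV = D_3/(r−g) = 2.3914/(0.117−0.021) = 24.9102
P₀ = 1.8618/(1+0.117)^1 + 2.3422/(1+0.117)^2 + 24.9102/(1+0.117)^2 = 23.5091

€23.51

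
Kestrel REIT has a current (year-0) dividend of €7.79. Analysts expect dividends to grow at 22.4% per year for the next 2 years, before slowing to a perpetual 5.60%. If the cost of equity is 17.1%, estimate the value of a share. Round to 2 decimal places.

€94.81

Two-stage DDM. Project D₁…D_2 at 0.224, terminal growth 0.056, discount at r = 0.171.
D_1 = 9.5350
D_2 = 11.6708
Terminal value at t=2: TV = D_3/(r−g) = 12.3244/(0.171−0.056) = 107.1683
P₀ = 9.5350/(1+0.171)^1 + 11.6708/(1+0.171)^2 + 107.1683/(1+0.171)^2 = 94.8079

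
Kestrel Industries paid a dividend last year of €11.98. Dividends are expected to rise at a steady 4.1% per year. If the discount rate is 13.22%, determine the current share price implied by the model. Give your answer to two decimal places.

Gordon growth model: P₀ = D₁/(r − g). D₁ = 11.98 × (1 + 0.041) = 12.4712.
P₀ = 12.4712 / (0.1322 − 0.041) = 12.4712 / 0.0912 = 136.7454

€136.75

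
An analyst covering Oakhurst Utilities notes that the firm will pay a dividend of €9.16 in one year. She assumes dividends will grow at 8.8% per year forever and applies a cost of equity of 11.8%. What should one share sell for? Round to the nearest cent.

€305.33

Gordon growth model: P₀ = D₁/(r − g), with D₁ = 9.16 given directly.
P₀ = 9.1600 / (0.118 − 0.088) = 9.1600 / 0.03 = 305.3333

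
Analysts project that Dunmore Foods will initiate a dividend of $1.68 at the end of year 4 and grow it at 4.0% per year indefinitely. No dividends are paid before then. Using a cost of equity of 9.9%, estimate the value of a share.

Deferred-dividend DDM. At t=3 the remaining stream is a growing perpetuity with first payment D_4 = 1.68.
V_3 = D_4/(r−g) = 1.68/(0.099−0.04) = 28.4746
P₀ = V_3/(1+r)^3 = 28.4746/(1+0.099)^3 = 21.4518

$21.45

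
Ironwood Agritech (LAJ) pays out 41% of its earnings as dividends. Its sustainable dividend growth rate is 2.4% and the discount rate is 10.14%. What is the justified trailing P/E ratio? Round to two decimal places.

5.42

Justified trailing P/E = b(1+g)/(r−g) = 0.41×(1+0.024)/(0.1014−0.024) = 5.4243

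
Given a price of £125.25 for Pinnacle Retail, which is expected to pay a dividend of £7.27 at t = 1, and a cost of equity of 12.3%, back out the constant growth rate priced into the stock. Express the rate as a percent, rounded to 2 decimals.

6.50%

From P₀ = D₁/(r − g), the implied growth is g = r − D₁/P₀.
g = 0.123 − 7.27/125.25 = 0.123 − 0.05804 = 0.06496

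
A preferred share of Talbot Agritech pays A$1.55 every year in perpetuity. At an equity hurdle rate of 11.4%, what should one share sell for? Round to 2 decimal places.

Zero-growth DDM (perpetuity): P₀ = D/r = 1.55 / 0.114 = 13.5965

A$13.60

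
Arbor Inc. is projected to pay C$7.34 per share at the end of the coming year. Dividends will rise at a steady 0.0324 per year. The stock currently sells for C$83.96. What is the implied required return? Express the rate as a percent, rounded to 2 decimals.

Rearranging the constant-growth DDM: r = D₁/P₀ + g.
r = 7.3400 / 83.96 + 0.0324 = 0.08742 + 0.0324 = 0.11982

11.98%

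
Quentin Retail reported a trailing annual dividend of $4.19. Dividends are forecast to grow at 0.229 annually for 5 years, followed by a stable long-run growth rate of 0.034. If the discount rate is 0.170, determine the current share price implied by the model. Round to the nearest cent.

$65.08

Two-stage DDM. Project D₁…D_5 at 0.229, terminal growth 0.034, discount at r = 0.17.
D_1 = 5.1495
D_2 = 6.3287
D_3 = 7.7780
D_4 = 9.5592
D_5 = 11.7483
Terminal value at t=5: TV = D_6/(r−g) = 12.1477/(0.17−0.034) = 89.3213
P₀ = 5.1495/(1+0.17)^1 + 6.3287/(1+0.17)^2 + 7.7780/(1+0.17)^3 + 9.5592/(1+0.17)^4 + 11.7483/(1+0.17)^5 + 89.3213/(1+0.17)^5 = 65.0811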